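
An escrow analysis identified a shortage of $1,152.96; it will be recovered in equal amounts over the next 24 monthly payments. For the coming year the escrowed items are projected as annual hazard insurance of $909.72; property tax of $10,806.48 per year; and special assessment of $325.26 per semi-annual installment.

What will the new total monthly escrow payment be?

Hazard insurance — $909.72 per year
Property tax — $10,806.48 per year
Special assessment — $325.26 × 2 = $650.52 per year
Yearly total = $909.72 + $10,806.48 + $650.52 = $12,366.72
Base monthly escrow = $12,366.72 / 12 = $1,030.56
Monthly shortage recovery: $1,152.96 / 24 = $48.04
New monthly escrow = $1,030.56 + $48.04 = $1,078.60

$1,078.60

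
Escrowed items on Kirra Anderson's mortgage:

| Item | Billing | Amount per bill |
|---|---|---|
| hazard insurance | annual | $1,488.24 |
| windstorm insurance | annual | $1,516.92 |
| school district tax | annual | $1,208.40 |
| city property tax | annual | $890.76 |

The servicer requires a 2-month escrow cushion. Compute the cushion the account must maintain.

Hazard insurance = $1,488.24 per year
Windstorm insurance = $1,516.92 per year
School district tax = $1,208.40 per year
City property tax = $890.76 per year
Annual escrow total = $1,488.24 + $1,516.92 + $1,208.40 + $890.76 = $5,104.32
Monthly = $5,104.32 / 12 = $425.36
Cushion = 2 × $425.36 = $850.72

$850.72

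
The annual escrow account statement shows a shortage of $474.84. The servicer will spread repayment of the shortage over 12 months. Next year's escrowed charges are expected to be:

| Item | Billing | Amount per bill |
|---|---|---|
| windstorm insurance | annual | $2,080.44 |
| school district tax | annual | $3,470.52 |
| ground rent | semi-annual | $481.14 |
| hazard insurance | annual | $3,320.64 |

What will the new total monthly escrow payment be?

Windstorm insurance — $2,080.44 annually
School district tax — $3,470.52 annually
Ground rent — $481.14 × 2 = $962.28 annually
Hazard insurance — $3,320.64 annually
Yearly total = $9,833.88
Base monthly escrow = $9,833.88 ÷ 12 = $819.49
Shortage per month = $474.84 ÷ 12 = $39.57
Adjusted monthly = $819.49 + $39.57 = $859.06

$859.06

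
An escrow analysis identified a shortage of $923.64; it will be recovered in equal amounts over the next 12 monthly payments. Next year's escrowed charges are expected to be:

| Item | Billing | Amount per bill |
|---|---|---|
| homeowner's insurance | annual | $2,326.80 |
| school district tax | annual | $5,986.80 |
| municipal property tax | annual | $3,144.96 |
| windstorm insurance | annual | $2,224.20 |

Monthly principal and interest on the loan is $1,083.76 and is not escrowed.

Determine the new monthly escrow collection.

Homeowner's insurance: $2,326.80 per year
School district tax: $5,986.80 per year
Municipal property tax: $3,144.96 per year
Windstorm insurance: $2,224.20 per year
Combined annual = $2,326.80 + $5,986.80 + $3,144.96 + $2,224.20 = $13,682.76
Monthly = $13,682.76 ÷ 12 = $1,140.23
Shortage spread = $923.64 ÷ 12 = $76.97/mo
Adjusted monthly = $1,140.23 + $76.97 = $1,217.20

$1,217.20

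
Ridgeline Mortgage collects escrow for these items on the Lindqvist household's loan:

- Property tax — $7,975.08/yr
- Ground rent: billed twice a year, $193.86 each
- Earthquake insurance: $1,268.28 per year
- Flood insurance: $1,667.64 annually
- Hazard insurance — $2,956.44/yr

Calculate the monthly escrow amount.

$1,187.93

Property tax: $7,975.08 annually
Ground rent: $193.86 × 2 = $387.72 annually
Earthquake insurance: $1,268.28 annually
Flood insurance: $1,667.64 annually
Hazard insurance: $2,956.44 annually
Yearly total = $14,255.16
Monthly = $14,255.16 ÷ 12 = $1,187.93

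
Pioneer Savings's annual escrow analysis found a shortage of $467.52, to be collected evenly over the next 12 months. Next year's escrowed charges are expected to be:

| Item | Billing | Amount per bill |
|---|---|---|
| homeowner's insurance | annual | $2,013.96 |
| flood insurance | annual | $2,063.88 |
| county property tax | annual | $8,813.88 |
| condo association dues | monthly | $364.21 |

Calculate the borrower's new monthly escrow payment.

$1,477.48

Homeowner's insurance — $2,013.96/yr
Flood insurance — $2,063.88/yr
County property tax — $8,813.88/yr
Condo association dues — $364.21 × 12 = $4,370.52/yr
Combined annual = $2,013.96 + $2,063.88 + $8,813.88 + $4,370.52 = $17,262.24
Base monthly escrow = $17,262.24 ÷ 12 = $1,438.52
Monthly shortage recovery: $467.52 / 12 = $38.96
Adjusted monthly = $1,438.52 + $38.96 = $1,477.48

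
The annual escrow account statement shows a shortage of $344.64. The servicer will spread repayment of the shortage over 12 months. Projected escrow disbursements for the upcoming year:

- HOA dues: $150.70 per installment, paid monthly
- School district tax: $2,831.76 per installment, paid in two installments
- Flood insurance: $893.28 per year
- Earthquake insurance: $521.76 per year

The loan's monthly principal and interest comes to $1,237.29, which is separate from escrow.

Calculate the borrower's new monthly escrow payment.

HOA dues: $150.70 × 12 = $1,808.40 annually
School district tax: $2,831.76 × 2 = $5,663.52 annually
Flood insurance: $893.28 annually
Earthquake insurance: $521.76 annually
Total per year = $1,808.40 + $5,663.52 + $893.28 + $521.76 = $8,886.96
Monthly = $8,886.96 / 12 = $740.58
Monthly shortage recovery: $344.64 ÷ 12 = $28.72
Adjusted monthly = $740.58 + $28.72 = $769.30

$769.30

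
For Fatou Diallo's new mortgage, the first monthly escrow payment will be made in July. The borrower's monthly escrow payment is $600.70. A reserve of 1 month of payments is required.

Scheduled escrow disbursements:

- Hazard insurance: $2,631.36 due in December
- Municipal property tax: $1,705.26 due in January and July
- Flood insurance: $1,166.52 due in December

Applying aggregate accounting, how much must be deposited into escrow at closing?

Cushion = 1 × $600.70 = $600.70
Trial balance (start $0, +$600.70 each month, − disbursements):
  Jul: +$600.70 − $1,705.26 → -$1,104.56
  Aug: +$600.70 → -$503.86
  Sep: +$600.70 → $96.84
  Oct: +$600.70 → $697.54
  Nov: +$600.70 → $1,298.24
  Dec: +$600.70 − $3,797.88 → -$1,898.94
  Jan: +$600.70 − $1,705.26 → -$3,003.50
  Feb: +$600.70 → -$2,402.80
  Mar: +$600.70 → -$1,802.10
  Apr: +$600.70 → -$1,201.40
  May: +$600.70 → -$600.70
  Jun: +$600.70 → $0.00
Lowest trial balance = -$3,003.50 (Jan)
Initial deposit = cushion − low point = $600.70 − (-$3,003.50) = $3,604.20

$3,604.20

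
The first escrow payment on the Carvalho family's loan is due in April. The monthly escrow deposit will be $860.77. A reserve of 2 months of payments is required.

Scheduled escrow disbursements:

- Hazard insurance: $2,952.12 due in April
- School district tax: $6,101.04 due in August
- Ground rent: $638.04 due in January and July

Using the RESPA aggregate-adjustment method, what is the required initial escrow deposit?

Cushion = 2 × $860.77 = $1,721.54
Trial balance (start $0, +$860.77 each month, − disbursements):
  Apr: +$860.77 − $2,952.12 → -$2,091.35
  May: +$860.77 → -$1,230.58
  Jun: +$860.77 → -$369.81
  Jul: +$860.77 − $638.04 → -$147.08
  Aug: +$860.77 − $6,101.04 → -$5,387.35
  Sep: +$860.77 → -$4,526.58
  Oct: +$860.77 → -$3,665.81
  Nov: +$860.77 → -$2,805.04
  Dec: +$860.77 → -$1,944.27
  Jan: +$860.77 − $638.04 → -$1,721.54
  Feb: +$860.77 → -$860.77
  Mar: +$860.77 → $0.00
Lowest trial balance = -$5,387.35 (Aug)
Initial deposit = cushion − low point = $1,721.54 − (-$5,387.35) = $7,108.89

$7,108.89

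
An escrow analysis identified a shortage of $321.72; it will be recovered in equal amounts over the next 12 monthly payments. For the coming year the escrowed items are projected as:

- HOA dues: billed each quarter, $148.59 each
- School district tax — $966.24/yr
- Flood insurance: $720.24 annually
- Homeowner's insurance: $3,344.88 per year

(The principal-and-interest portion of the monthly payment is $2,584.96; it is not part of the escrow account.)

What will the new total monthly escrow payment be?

$495.62

HOA dues = $148.59 × 4 = $594.36/yr
School district tax = $966.24/yr
Flood insurance = $720.24/yr
Homeowner's insurance = $3,344.88/yr
Total annual escrow = $594.36 + $966.24 + $720.24 + $3,344.88 = $5,625.72
Per month = $5,625.72 / 12 = $468.81
Monthly shortage recovery: $321.72 / 12 = $26.81
New monthly escrow = $468.81 + $26.81 = $495.62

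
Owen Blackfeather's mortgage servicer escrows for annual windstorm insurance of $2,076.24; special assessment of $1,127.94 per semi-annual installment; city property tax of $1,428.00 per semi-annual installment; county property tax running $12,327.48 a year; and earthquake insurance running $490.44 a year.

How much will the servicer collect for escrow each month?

$1,667.17

Windstorm insurance = $2,076.24 per year
Special assessment = $1,127.94 × 2 = $2,255.88 per year
City property tax = $1,428.00 × 2 = $2,856.00 per year
County property tax = $12,327.48 per year
Earthquake insurance = $490.44 per year
Combined annual = $20,006.04
Monthly = $20,006.04 / 12 = $1,667.17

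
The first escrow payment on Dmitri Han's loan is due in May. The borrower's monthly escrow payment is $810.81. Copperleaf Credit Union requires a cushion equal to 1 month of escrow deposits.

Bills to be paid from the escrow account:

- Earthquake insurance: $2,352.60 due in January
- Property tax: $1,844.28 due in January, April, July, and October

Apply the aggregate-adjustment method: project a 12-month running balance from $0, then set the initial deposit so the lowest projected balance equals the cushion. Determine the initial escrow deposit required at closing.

Cushion = 1 × $810.81 = $810.81
Trial balance (start $0, +$810.81 each month, − disbursements):
  May: +$810.81 → $810.81
  Jun: +$810.81 → $1,621.62
  Jul: +$810.81 − $1,844.28 → $588.15
  Aug: +$810.81 → $1,398.96
  Sep: +$810.81 → $2,209.77
  Oct: +$810.81 − $1,844.28 → $1,176.30
  Nov: +$810.81 → $1,987.11
  Dec: +$810.81 → $2,797.92
  Jan: +$810.81 − $4,196.88 → -$588.15
  Feb: +$810.81 → $222.66
  Mar: +$810.81 → $1,033.47
  Apr: +$810.81 − $1,844.28 → $0.00
Lowest trial balance = -$588.15 (Jan)
Initial deposit = cushion − low point = $810.81 − (-$588.15) = $1,398.96

$1,398.96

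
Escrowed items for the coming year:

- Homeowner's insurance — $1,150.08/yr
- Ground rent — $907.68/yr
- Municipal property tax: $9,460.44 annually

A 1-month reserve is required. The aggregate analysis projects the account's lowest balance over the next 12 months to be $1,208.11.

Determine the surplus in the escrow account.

Homeowner's insurance: $1,150.08 per year
Ground rent: $907.68 per year
Municipal property tax: $9,460.44 per year
Yearly total = $11,518.20
Base monthly escrow = $11,518.20 ÷ 12 = $959.85
Required cushion = 1 × $959.85 = $959.85
Surplus = $1,208.11 − $959.85 = $248.26

$248.26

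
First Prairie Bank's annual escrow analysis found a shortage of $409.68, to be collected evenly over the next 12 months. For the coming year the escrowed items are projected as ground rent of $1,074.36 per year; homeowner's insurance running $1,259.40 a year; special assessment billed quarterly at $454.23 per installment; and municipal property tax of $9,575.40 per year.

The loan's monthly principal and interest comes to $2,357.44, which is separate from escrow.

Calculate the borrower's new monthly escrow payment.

$1,177.98

Ground rent: $1,074.36 annually
Homeowner's insurance: $1,259.40 annually
Special assessment: $454.23 × 4 = $1,816.92 annually
Municipal property tax: $9,575.40 annually
Annual escrow total = $1,074.36 + $1,259.40 + $1,816.92 + $9,575.40 = $13,726.08
Base monthly escrow = $13,726.08 ÷ 12 = $1,143.84
Shortage per month = $409.68 / 12 = $34.14
New monthly escrow = $1,143.84 + $34.14 = $1,177.98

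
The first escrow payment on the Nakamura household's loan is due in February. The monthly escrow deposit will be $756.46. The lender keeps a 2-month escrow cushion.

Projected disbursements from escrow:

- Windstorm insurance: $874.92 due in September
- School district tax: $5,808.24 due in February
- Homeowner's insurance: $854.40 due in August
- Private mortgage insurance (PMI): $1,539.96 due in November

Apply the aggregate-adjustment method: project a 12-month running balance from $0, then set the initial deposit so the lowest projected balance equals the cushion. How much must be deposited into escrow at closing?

$6,564.70

Cushion = 2 × $756.46 = $1,512.92
Trial balance (start $0, +$756.46 each month, − disbursements):
  Feb: +$756.46 − $5,808.24 → -$5,051.78
  Mar: +$756.46 → -$4,295.32
  Apr: +$756.46 → -$3,538.86
  May: +$756.46 → -$2,782.40
  Jun: +$756.46 → -$2,025.94
  Jul: +$756.46 → -$1,269.48
  Aug: +$756.46 − $854.40 → -$1,367.42
  Sep: +$756.46 − $874.92 → -$1,485.88
  Oct: +$756.46 → -$729.42
  Nov: +$756.46 − $1,539.96 → -$1,512.92
  Dec: +$756.46 → -$756.46
  Jan: +$756.46 → $0.00
Lowest trial balance = -$5,051.78 (Feb)
Initial deposit = cushion − low point = $1,512.92 − (-$5,051.78) = $6,564.70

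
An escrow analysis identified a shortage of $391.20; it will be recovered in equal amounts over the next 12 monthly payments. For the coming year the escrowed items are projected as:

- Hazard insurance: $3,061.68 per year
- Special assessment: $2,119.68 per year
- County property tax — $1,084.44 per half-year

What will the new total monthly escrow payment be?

$645.12

Hazard insurance = $3,061.68 annually
Special assessment = $2,119.68 annually
County property tax = $1,084.44 × 2 = $2,168.88 annually
Annual escrow total = $7,350.24
Base monthly escrow = $7,350.24 ÷ 12 = $612.52
Shortage per month = $391.20 ÷ 12 = $32.60
Adjusted monthly = $612.52 + $32.60 = $645.12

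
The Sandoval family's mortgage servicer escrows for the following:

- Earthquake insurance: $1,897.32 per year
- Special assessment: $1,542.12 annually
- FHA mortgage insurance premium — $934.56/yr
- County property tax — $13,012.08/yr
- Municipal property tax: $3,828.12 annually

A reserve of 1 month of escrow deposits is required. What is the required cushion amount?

Earthquake insurance: $1,897.32
Special assessment: $1,542.12
FHA mortgage insurance premium: $934.56
County property tax: $13,012.08
Municipal property tax: $3,828.12
Annual escrow total = $1,897.32 + $1,542.12 + $934.56 + $13,012.08 + $3,828.12 = $21,214.20
Per month = $21,214.20 / 12 = $1,767.85
Required cushion = 1 × $1,767.85 = $1,767.85

$1,767.85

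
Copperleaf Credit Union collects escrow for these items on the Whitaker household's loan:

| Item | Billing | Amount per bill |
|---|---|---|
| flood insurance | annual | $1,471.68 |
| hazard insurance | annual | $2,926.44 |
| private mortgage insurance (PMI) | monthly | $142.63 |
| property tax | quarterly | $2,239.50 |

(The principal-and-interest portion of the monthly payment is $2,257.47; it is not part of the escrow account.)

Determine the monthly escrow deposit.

$1,255.64

Flood insurance: $1,471.68 annually
Hazard insurance: $2,926.44 annually
Private mortgage insurance (PMI): $142.63 × 12 = $1,711.56 annually
Property tax: $2,239.50 × 4 = $8,958.00 annually
Total annual escrow = $1,471.68 + $2,926.44 + $1,711.56 + $8,958.00 = $15,067.68
Monthly escrow = $15,067.68 ÷ 12 = $1,255.64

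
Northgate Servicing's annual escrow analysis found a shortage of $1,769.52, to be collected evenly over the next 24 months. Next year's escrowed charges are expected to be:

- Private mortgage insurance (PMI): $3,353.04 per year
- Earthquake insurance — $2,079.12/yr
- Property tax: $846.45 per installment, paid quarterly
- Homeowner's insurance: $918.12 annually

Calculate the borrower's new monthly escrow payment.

Private mortgage insurance (PMI): $3,353.04 annually
Earthquake insurance: $2,079.12 annually
Property tax: $846.45 × 4 = $3,385.80 annually
Homeowner's insurance: $918.12 annually
Total annual escrow = $9,736.08
Base monthly escrow = $9,736.08 / 12 = $811.34
Shortage per month = $1,769.52 ÷ 24 = $73.73
New monthly escrow = $811.34 + $73.73 = $885.07

$885.07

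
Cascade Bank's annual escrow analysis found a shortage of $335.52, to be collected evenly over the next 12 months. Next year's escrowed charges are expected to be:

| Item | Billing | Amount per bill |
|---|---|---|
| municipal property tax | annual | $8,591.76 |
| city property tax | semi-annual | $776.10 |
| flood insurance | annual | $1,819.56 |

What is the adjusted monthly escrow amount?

Municipal property tax: $8,591.76
City property tax: $776.10 × 2 = $1,552.20
Flood insurance: $1,819.56
Total annual escrow = $8,591.76 + $1,552.20 + $1,819.56 = $11,963.52
Monthly = $11,963.52 ÷ 12 = $996.96
Monthly shortage recovery: $335.52 ÷ 12 = $27.96
Adjusted monthly = $996.96 + $27.96 = $1,024.92

$1,024.92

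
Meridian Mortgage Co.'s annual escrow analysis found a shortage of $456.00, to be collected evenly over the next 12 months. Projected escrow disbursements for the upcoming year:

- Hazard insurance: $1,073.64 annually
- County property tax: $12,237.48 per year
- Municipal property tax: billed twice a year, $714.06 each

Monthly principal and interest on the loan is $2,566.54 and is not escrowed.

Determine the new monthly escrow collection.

$1,266.27

Hazard insurance = $1,073.64 per year
County property tax = $12,237.48 per year
Municipal property tax = $714.06 × 2 = $1,428.12 per year
Combined annual = $14,739.24
Base monthly escrow = $14,739.24 ÷ 12 = $1,228.27
Shortage spread = $456.00 / 12 = $38.00/mo
New monthly escrow = $1,228.27 + $38.00 = $1,266.27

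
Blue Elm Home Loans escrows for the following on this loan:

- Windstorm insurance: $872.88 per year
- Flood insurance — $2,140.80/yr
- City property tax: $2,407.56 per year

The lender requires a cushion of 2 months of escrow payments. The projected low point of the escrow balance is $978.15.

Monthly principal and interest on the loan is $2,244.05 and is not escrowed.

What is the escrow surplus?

Windstorm insurance: $872.88
Flood insurance: $2,140.80
City property tax: $2,407.56
Total per year = $5,421.24
Base monthly escrow = $5,421.24 / 12 = $451.77
Cushion = 2 × $451.77 = $903.54
Surplus = $978.15 − $903.54 = $74.61

$74.61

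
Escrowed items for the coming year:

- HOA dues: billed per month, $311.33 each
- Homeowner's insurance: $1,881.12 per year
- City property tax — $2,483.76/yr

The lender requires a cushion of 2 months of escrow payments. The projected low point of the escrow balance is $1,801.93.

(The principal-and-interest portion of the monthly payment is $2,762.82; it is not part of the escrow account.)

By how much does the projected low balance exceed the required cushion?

HOA dues — $311.33 × 12 = $3,735.96
Homeowner's insurance — $1,881.12
City property tax — $2,483.76
Total annual escrow = $3,735.96 + $1,881.12 + $2,483.76 = $8,100.84
Monthly escrow = $8,100.84 / 12 = $675.07
Required reserve = 2 × $675.07 = $1,350.14
Surplus = $1,801.93 − $1,350.14 = $451.79

$451.79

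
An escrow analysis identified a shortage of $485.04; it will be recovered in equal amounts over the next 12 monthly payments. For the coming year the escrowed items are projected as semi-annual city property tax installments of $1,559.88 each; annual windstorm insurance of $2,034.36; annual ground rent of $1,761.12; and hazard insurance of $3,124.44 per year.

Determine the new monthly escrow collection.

City property tax = $1,559.88 × 2 = $3,119.76
Windstorm insurance = $2,034.36
Ground rent = $1,761.12
Hazard insurance = $3,124.44
Total per year = $10,039.68
Monthly = $10,039.68 / 12 = $836.64
Shortage per month = $485.04 ÷ 12 = $40.42
Adjusted monthly = $836.64 + $40.42 = $877.06

$877.06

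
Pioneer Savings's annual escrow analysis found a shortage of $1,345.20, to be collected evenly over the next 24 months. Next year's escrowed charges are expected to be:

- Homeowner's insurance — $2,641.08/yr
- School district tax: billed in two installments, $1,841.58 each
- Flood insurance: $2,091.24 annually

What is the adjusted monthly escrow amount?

$757.34

Homeowner's insurance — $2,641.08/yr
School district tax — $1,841.58 × 2 = $3,683.16/yr
Flood insurance — $2,091.24/yr
Total annual escrow = $2,641.08 + $3,683.16 + $2,091.24 = $8,415.48
Monthly escrow = $8,415.48 / 12 = $701.29
Shortage per month = $1,345.20 / 24 = $56.05
Adjusted monthly = $701.29 + $56.05 = $757.34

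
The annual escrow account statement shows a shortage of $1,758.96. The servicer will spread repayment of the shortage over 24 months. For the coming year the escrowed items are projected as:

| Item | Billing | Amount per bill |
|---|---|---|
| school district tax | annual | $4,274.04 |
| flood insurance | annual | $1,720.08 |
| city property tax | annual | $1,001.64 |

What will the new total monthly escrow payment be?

School district tax: $4,274.04 annually
Flood insurance: $1,720.08 annually
City property tax: $1,001.64 annually
Annual escrow total = $6,995.76
Monthly = $6,995.76 ÷ 12 = $582.98
Shortage per month = $1,758.96 / 24 = $73.29
Adjusted monthly = $582.98 + $73.29 = $656.27

$656.27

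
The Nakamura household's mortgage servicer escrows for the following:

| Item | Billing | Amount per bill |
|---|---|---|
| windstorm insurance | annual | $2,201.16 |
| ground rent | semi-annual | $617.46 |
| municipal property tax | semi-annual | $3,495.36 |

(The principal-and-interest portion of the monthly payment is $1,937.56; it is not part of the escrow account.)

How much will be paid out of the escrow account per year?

$10,426.80

Windstorm insurance: $2,201.16 per year
Ground rent: $617.46 × 2 = $1,234.92 per year
Municipal property tax: $3,495.36 × 2 = $6,990.72 per year
Total per year = $10,426.80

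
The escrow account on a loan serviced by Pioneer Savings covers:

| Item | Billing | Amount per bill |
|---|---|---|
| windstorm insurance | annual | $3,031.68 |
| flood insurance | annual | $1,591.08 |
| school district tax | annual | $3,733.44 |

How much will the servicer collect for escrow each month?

Windstorm insurance = $3,031.68 per year
Flood insurance = $1,591.08 per year
School district tax = $3,733.44 per year
Total per year = $8,356.20
Monthly escrow = $8,356.20 ÷ 12 = $696.35

$696.35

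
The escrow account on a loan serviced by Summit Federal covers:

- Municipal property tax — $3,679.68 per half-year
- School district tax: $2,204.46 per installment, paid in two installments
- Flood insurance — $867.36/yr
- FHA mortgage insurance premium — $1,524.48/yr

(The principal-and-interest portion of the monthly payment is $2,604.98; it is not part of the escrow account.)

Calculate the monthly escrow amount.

Municipal property tax — $3,679.68 × 2 = $7,359.36 per year
School district tax — $2,204.46 × 2 = $4,408.92 per year
Flood insurance — $867.36 per year
FHA mortgage insurance premium — $1,524.48 per year
Combined annual = $7,359.36 + $4,408.92 + $867.36 + $1,524.48 = $14,160.12
Monthly = $14,160.12 ÷ 12 = $1,180.01

$1,180.01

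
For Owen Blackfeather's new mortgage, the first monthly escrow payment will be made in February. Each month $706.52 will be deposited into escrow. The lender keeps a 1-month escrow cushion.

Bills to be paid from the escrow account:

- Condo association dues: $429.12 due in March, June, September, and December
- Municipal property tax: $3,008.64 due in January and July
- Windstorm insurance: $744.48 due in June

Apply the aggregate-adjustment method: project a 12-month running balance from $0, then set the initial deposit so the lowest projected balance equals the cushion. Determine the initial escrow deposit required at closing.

Cushion = 1 × $706.52 = $706.52
Trial balance (start $0, +$706.52 each month, − disbursements):
  Feb: +$706.52 → $706.52
  Mar: +$706.52 − $429.12 → $983.92
  Apr: +$706.52 → $1,690.44
  May: +$706.52 → $2,396.96
  Jun: +$706.52 − $1,173.60 → $1,929.88
  Jul: +$706.52 − $3,008.64 → -$372.24
  Aug: +$706.52 → $334.28
  Sep: +$706.52 − $429.12 → $611.68
  Oct: +$706.52 → $1,318.20
  Nov: +$706.52 → $2,024.72
  Dec: +$706.52 − $429.12 → $2,302.12
  Jan: +$706.52 − $3,008.64 → $0.00
Lowest trial balance = -$372.24 (Jul)
Initial deposit = cushion − low point = $706.52 − (-$372.24) = $1,078.76

$1,078.76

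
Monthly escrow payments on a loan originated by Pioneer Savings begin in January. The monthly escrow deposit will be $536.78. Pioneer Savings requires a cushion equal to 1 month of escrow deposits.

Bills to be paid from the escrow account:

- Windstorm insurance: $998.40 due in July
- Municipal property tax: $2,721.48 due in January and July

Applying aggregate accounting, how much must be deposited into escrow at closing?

$3,220.68

Cushion = 1 × $536.78 = $536.78
Trial balance (start $0, +$536.78 each month, − disbursements):
  Jan: +$536.78 − $2,721.48 → -$2,184.70
  Feb: +$536.78 → -$1,647.92
  Mar: +$536.78 → -$1,111.14
  Apr: +$536.78 → -$574.36
  May: +$536.78 → -$37.58
  Jun: +$536.78 → $499.20
  Jul: +$536.78 − $3,719.88 → -$2,683.90
  Aug: +$536.78 → -$2,147.12
  Sep: +$536.78 → -$1,610.34
  Oct: +$536.78 → -$1,073.56
  Nov: +$536.78 → -$536.78
  Dec: +$536.78 → $0.00
Lowest trial balance = -$2,683.90 (Jul)
Initial deposit = cushion − low point = $536.78 − (-$2,683.90) = $3,220.68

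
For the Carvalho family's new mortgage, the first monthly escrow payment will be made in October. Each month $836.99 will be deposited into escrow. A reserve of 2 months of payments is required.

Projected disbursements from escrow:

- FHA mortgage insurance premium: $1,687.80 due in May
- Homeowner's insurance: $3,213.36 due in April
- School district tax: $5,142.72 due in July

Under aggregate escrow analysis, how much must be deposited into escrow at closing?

Cushion = 2 × $836.99 = $1,673.98
Trial balance (start $0, +$836.99 each month, − disbursements):
  Oct: +$836.99 → $836.99
  Nov: +$836.99 → $1,673.98
  Dec: +$836.99 → $2,510.97
  Jan: +$836.99 → $3,347.96
  Feb: +$836.99 → $4,184.95
  Mar: +$836.99 → $5,021.94
  Apr: +$836.99 − $3,213.36 → $2,645.57
  May: +$836.99 − $1,687.80 → $1,794.76
  Jun: +$836.99 → $2,631.75
  Jul: +$836.99 − $5,142.72 → -$1,673.98
  Aug: +$836.99 → -$836.99
  Sep: +$836.99 → $0.00
Lowest trial balance = -$1,673.98 (Jul)
Initial deposit = cushion − low point = $1,673.98 − (-$1,673.98) = $3,347.96

$3,347.96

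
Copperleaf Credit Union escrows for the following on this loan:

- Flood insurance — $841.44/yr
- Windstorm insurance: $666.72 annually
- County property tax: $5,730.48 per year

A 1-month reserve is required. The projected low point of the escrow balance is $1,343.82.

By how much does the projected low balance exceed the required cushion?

$740.60

Flood insurance — $841.44/yr
Windstorm insurance — $666.72/yr
County property tax — $5,730.48/yr
Yearly total = $841.44 + $666.72 + $5,730.48 = $7,238.64
Per month = $7,238.64 / 12 = $603.22
Cushion = 1 × $603.22 = $603.22
Excess over cushion: $1,343.82 − $603.22 = $740.60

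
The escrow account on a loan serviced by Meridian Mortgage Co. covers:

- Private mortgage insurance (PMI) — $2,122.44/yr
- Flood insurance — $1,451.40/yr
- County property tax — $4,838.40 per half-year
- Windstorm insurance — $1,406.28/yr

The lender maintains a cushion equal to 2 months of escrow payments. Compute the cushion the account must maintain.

$2,442.82

Private mortgage insurance (PMI) — $2,122.44
Flood insurance — $1,451.40
County property tax — $4,838.40 × 2 = $9,676.80
Windstorm insurance — $1,406.28
Total annual escrow = $14,656.92
Monthly escrow = $14,656.92 / 12 = $1,221.41
Required cushion = 2 × $1,221.41 = $2,442.82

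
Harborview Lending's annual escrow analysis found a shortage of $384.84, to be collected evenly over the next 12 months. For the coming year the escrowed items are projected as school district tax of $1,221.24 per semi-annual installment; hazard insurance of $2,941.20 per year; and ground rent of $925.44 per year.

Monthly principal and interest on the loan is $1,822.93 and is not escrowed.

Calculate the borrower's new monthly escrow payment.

$557.83

School district tax: $1,221.24 × 2 = $2,442.48/yr
Hazard insurance: $2,941.20/yr
Ground rent: $925.44/yr
Total annual escrow = $2,442.48 + $2,941.20 + $925.44 = $6,309.12
Monthly escrow = $6,309.12 / 12 = $525.76
Shortage per month = $384.84 / 12 = $32.07
New monthly escrow = $525.76 + $32.07 = $557.83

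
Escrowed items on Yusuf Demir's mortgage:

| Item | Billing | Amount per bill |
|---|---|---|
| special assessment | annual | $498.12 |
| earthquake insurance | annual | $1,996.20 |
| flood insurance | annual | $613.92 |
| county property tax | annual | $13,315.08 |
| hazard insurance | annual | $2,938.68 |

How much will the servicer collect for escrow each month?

Special assessment — $498.12
Earthquake insurance — $1,996.20
Flood insurance — $613.92
County property tax — $13,315.08
Hazard insurance — $2,938.68
Total per year = $19,362.00
Monthly = $19,362.00 / 12 = $1,613.50

$1,613.50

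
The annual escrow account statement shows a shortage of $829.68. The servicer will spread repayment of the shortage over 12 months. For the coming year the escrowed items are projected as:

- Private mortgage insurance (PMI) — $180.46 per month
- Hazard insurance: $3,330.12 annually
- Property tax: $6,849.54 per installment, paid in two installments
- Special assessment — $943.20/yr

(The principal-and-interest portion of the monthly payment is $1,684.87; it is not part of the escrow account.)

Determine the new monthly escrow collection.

Private mortgage insurance (PMI): $180.46 × 12 = $2,165.52 per year
Hazard insurance: $3,330.12 per year
Property tax: $6,849.54 × 2 = $13,699.08 per year
Special assessment: $943.20 per year
Yearly total = $2,165.52 + $3,330.12 + $13,699.08 + $943.20 = $20,137.92
Monthly escrow = $20,137.92 / 12 = $1,678.16
Monthly shortage recovery: $829.68 / 12 = $69.14
New monthly escrow = $1,678.16 + $69.14 = $1,747.30

$1,747.30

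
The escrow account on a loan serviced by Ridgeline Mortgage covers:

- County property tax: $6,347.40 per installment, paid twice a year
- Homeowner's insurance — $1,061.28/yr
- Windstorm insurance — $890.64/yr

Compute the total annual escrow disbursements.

County property tax = $6,347.40 × 2 = $12,694.80/yr
Homeowner's insurance = $1,061.28/yr
Windstorm insurance = $890.64/yr
Yearly total = $14,646.72

$14,646.72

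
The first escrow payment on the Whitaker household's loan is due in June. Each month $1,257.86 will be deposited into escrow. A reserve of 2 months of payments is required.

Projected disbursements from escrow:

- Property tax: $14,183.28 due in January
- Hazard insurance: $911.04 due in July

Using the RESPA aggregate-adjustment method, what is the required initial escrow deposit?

$7,547.16

Cushion = 2 × $1,257.86 = $2,515.72
Trial balance (start $0, +$1,257.86 each month, − disbursements):
  Jun: +$1,257.86 → $1,257.86
  Jul: +$1,257.86 − $911.04 → $1,604.68
  Aug: +$1,257.86 → $2,862.54
  Sep: +$1,257.86 → $4,120.40
  Oct: +$1,257.86 → $5,378.26
  Nov: +$1,257.86 → $6,636.12
  Dec: +$1,257.86 → $7,893.98
  Jan: +$1,257.86 − $14,183.28 → -$5,031.44
  Feb: +$1,257.86 → -$3,773.58
  Mar: +$1,257.86 → -$2,515.72
  Apr: +$1,257.86 → -$1,257.86
  May: +$1,257.86 → $0.00
Lowest trial balance = -$5,031.44 (Jan)
Initial deposit = cushion − low point = $2,515.72 − (-$5,031.44) = $7,547.16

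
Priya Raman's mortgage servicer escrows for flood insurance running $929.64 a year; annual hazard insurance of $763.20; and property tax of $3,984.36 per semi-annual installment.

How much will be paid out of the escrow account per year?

Flood insurance: $929.64
Hazard insurance: $763.20
Property tax: $3,984.36 × 2 = $7,968.72
Total per year = $929.64 + $763.20 + $7,968.72 = $9,661.56

$9,661.56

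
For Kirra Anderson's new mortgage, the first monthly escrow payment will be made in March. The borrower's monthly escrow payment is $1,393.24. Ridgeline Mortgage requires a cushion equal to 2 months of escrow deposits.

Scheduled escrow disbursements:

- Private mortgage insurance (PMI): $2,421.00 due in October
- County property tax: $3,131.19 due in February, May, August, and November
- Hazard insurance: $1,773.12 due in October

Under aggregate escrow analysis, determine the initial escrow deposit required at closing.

Cushion = 2 × $1,393.24 = $2,786.48
Trial balance (start $0, +$1,393.24 each month, − disbursements):
  Mar: +$1,393.24 → $1,393.24
  Apr: +$1,393.24 → $2,786.48
  May: +$1,393.24 − $3,131.19 → $1,048.53
  Jun: +$1,393.24 → $2,441.77
  Jul: +$1,393.24 → $3,835.01
  Aug: +$1,393.24 − $3,131.19 → $2,097.06
  Sep: +$1,393.24 → $3,490.30
  Oct: +$1,393.24 − $4,194.12 → $689.42
  Nov: +$1,393.24 − $3,131.19 → -$1,048.53
  Dec: +$1,393.24 → $344.71
  Jan: +$1,393.24 → $1,737.95
  Feb: +$1,393.24 − $3,131.19 → $0.00
Lowest trial balance = -$1,048.53 (Nov)
Initial deposit = cushion − low point = $2,786.48 − (-$1,048.53) = $3,835.01

$3,835.01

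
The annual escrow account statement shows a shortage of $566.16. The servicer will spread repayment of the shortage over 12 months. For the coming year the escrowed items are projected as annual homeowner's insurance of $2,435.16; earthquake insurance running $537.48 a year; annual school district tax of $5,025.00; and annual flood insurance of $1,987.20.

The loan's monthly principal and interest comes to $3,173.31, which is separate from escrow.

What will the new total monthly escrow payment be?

$879.25

Homeowner's insurance = $2,435.16/yr
Earthquake insurance = $537.48/yr
School district tax = $5,025.00/yr
Flood insurance = $1,987.20/yr
Yearly total = $2,435.16 + $537.48 + $5,025.00 + $1,987.20 = $9,984.84
Monthly = $9,984.84 / 12 = $832.07
Shortage spread = $566.16 ÷ 12 = $47.18/mo
New monthly escrow = $832.07 + $47.18 = $879.25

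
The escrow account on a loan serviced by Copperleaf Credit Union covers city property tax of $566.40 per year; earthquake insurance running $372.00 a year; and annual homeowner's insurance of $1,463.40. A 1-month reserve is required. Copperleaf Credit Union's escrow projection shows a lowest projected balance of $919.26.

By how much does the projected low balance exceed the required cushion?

$719.11

City property tax: $566.40/yr
Earthquake insurance: $372.00/yr
Homeowner's insurance: $1,463.40/yr
Yearly total = $566.40 + $372.00 + $1,463.40 = $2,401.80
Base monthly escrow = $2,401.80 ÷ 12 = $200.15
Required reserve = 1 × $200.15 = $200.15
Excess over cushion: $919.26 − $200.15 = $719.11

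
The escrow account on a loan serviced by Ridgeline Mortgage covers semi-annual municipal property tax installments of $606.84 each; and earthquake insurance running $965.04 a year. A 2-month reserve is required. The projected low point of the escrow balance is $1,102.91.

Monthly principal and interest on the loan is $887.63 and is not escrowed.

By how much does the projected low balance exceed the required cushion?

$739.79

Municipal property tax: $606.84 × 2 = $1,213.68/yr
Earthquake insurance: $965.04/yr
Combined annual = $2,178.72
Monthly escrow = $2,178.72 ÷ 12 = $181.56
Cushion = 2 × $181.56 = $363.12
Excess over cushion: $1,102.91 − $363.12 = $739.79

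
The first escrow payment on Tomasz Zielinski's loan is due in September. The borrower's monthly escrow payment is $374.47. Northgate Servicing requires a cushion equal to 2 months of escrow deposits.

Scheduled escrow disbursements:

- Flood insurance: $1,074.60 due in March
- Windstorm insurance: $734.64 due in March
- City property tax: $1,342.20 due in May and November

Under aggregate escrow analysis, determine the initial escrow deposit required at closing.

$1,872.35

Cushion = 2 × $374.47 = $748.94
Trial balance (start $0, +$374.47 each month, − disbursements):
  Sep: +$374.47 → $374.47
  Oct: +$374.47 → $748.94
  Nov: +$374.47 − $1,342.20 → -$218.79
  Dec: +$374.47 → $155.68
  Jan: +$374.47 → $530.15
  Feb: +$374.47 → $904.62
  Mar: +$374.47 − $1,809.24 → -$530.15
  Apr: +$374.47 → -$155.68
  May: +$374.47 − $1,342.20 → -$1,123.41
  Jun: +$374.47 → -$748.94
  Jul: +$374.47 → -$374.47
  Aug: +$374.47 → $0.00
Lowest trial balance = -$1,123.41 (May)
Initial deposit = cushion − low point = $748.94 − (-$1,123.41) = $1,872.35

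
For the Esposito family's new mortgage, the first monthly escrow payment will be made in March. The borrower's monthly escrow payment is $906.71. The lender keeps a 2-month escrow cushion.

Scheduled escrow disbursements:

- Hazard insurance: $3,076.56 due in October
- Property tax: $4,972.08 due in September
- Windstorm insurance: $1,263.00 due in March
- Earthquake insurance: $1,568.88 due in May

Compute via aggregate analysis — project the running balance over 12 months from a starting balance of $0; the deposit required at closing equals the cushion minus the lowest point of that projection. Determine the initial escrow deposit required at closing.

$5,440.26

Cushion = 2 × $906.71 = $1,813.42
Trial balance (start $0, +$906.71 each month, − disbursements):
  Mar: +$906.71 − $1,263.00 → -$356.29
  Apr: +$906.71 → $550.42
  May: +$906.71 − $1,568.88 → -$111.75
  Jun: +$906.71 → $794.96
  Jul: +$906.71 → $1,701.67
  Aug: +$906.71 → $2,608.38
  Sep: +$906.71 − $4,972.08 → -$1,456.99
  Oct: +$906.71 − $3,076.56 → -$3,626.84
  Nov: +$906.71 → -$2,720.13
  Dec: +$906.71 → -$1,813.42
  Jan: +$906.71 → -$906.71
  Feb: +$906.71 → $0.00
Lowest trial balance = -$3,626.84 (Oct)
Initial deposit = cushion − low point = $1,813.42 − (-$3,626.84) = $5,440.26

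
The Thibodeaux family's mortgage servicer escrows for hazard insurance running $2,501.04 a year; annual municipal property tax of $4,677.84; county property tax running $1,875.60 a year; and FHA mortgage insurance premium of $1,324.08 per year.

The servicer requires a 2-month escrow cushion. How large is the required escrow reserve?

$1,729.76

Hazard insurance: $2,501.04 annually
Municipal property tax: $4,677.84 annually
County property tax: $1,875.60 annually
FHA mortgage insurance premium: $1,324.08 annually
Total annual escrow = $2,501.04 + $4,677.84 + $1,875.60 + $1,324.08 = $10,378.56
Monthly escrow = $10,378.56 ÷ 12 = $864.88
Cushion = 2 × $864.88 = $1,729.76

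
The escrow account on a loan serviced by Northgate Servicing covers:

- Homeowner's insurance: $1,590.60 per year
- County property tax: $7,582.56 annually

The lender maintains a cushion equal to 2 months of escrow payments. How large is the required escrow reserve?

Homeowner's insurance = $1,590.60 per year
County property tax = $7,582.56 per year
Annual escrow total = $9,173.16
Base monthly escrow = $9,173.16 ÷ 12 = $764.43
Required cushion = 2 × $764.43 = $1,528.86

$1,528.86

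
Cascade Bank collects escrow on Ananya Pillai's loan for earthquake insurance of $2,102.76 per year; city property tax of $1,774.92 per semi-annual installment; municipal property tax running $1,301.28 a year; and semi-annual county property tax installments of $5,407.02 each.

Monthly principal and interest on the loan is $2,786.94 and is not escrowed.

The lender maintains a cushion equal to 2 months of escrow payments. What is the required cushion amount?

Earthquake insurance = $2,102.76 per year
City property tax = $1,774.92 × 2 = $3,549.84 per year
Municipal property tax = $1,301.28 per year
County property tax = $5,407.02 × 2 = $10,814.04 per year
Total annual escrow = $17,767.92
Base monthly escrow = $17,767.92 / 12 = $1,480.66
Required cushion = 2 × $1,480.66 = $2,961.32

$2,961.32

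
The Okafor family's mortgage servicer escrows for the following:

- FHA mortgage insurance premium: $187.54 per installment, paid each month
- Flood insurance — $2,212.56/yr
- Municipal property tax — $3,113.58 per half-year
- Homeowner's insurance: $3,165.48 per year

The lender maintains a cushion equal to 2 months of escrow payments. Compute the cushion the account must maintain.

FHA mortgage insurance premium = $187.54 × 12 = $2,250.48/yr
Flood insurance = $2,212.56/yr
Municipal property tax = $3,113.58 × 2 = $6,227.16/yr
Homeowner's insurance = $3,165.48/yr
Combined annual = $13,855.68
Per month = $13,855.68 / 12 = $1,154.64
Cushion = 2 × $1,154.64 = $2,309.28

$2,309.28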